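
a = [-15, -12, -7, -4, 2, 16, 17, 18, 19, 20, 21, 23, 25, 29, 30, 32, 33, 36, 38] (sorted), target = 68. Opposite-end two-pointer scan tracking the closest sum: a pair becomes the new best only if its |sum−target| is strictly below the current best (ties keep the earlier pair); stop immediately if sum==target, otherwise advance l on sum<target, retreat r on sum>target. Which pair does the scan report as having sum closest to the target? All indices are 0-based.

l=0 r=18: -15+38=23 d=45 *, l++
l=1 r=18: -12+38=26 d=42 *, l++
l=2 r=18: -7+38=31 d=37 *, l++
l=3 r=18: -4+38=34 d=34 *, l++
l=4 r=18: 2+38=40 d=28 *, l++
l=5 r=18: 16+38=54 d=14 *, l++
l=6 r=18: 17+38=55 d=13 *, l++
l=7 r=18: 18+38=56 d=12 *, l++
l=8 r=18: 19+38=57 d=11 *, l++
l=9 r=18: 20+38=58 d=10 *, l++
l=10 r=18: 21+38=59 d=9 *, l++
l=11 r=18: 23+38=61 d=7 *, l++
l=12 r=18: 25+38=63 d=5 *, l++
l=13 r=18: 29+38=67 d=1 *, l++
l=14 r=18: 30+38=68 d=0 *, stop

pair (30, 38) with sum 68 (|Δ|=0)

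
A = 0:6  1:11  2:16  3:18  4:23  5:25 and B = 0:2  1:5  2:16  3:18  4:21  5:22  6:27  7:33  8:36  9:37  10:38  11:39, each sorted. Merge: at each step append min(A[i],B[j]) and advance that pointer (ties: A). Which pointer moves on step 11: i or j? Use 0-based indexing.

i=0 j=0: A[i]=6>B[j]=2 take 2, j++
i=0 j=1: A[i]=6>B[j]=5 take 5, j++
i=0 j=2: A[i]=6<=B[j]=16 take 6, i++
i=1 j=2: A[i]=11<=B[j]=16 take 11, i++
i=2 j=2: A[i]=16<=B[j]=16 take 16, i++
i=3 j=2: A[i]=18>B[j]=16 take 16, j++
i=3 j=3: A[i]=18<=B[j]=18 take 18, i++
i=4 j=3: A[i]=23>B[j]=18 take 18, j++
i=4 j=4: A[i]=23>B[j]=21 take 21, j++
i=4 j=5: A[i]=23>B[j]=22 take 22, j++
i=4 j=6: A[i]=23<=B[j]=27 take 23, i++

i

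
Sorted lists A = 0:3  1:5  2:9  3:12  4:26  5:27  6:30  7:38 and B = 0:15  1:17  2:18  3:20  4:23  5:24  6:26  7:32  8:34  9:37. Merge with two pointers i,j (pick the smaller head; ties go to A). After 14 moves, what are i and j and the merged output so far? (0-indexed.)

i=7, j=7, merged so far=[3, 5, 9, 12, 15, 17, 18, 20, 23, 24, 26, 26, 27, 30]

[i=0,j=0] A[i]=3<=B[j]=15 take 3 → i++
[i=1,j=0] A[i]=5<=B[j]=15 take 5 → i++
[i=2,j=0] A[i]=9<=B[j]=15 take 9 → i++
[i=3,j=0] A[i]=12<=B[j]=15 take 12 → i++
[i=4,j=0] A[i]=26>B[j]=15 take 15 → j++
[i=4,j=1] A[i]=26>B[j]=17 take 17 → j++
[i=4,j=2] A[i]=26>B[j]=18 take 18 → j++
[i=4,j=3] A[i]=26>B[j]=20 take 20 → j++
[i=4,j=4] A[i]=26>B[j]=23 take 23 → j++
[i=4,j=5] A[i]=26>B[j]=24 take 24 → j++
[i=4,j=6] A[i]=26<=B[j]=26 take 26 → i++
[i=5,j=6] A[i]=27>B[j]=26 take 26 → j++
[i=5,j=7] A[i]=27<=B[j]=32 take 27 → i++
[i=6,j=7] A[i]=30<=B[j]=32 take 30 → i++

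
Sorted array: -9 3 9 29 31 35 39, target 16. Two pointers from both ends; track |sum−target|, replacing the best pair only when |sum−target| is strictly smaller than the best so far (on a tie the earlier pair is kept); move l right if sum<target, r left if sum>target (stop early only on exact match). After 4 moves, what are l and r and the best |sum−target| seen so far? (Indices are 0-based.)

[0,6] -9+39=30 d=14 * → r--
[0,5] -9+35=26 d=10 * → r--
[0,4] -9+31=22 d=6 * → r--
[0,3] -9+29=20 d=4 * → r--

l=0, r=2, best |Δ|=4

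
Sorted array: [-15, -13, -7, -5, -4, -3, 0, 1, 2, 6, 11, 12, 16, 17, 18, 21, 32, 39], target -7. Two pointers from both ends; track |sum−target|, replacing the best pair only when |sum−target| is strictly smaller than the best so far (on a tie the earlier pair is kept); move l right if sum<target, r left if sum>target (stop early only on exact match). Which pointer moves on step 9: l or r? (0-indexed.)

l

l=0 r=17: -15+39=24 d=31 *, r--
l=0 r=16: -15+32=17 d=24 *, r--
l=0 r=15: -15+21=6 d=13 *, r--
l=0 r=14: -15+18=3 d=10 *, r--
l=0 r=13: -15+17=2 d=9 *, r--
l=0 r=12: -15+16=1 d=8 *, r--
l=0 r=11: -15+12=-3 d=4 *, r--
l=0 r=10: -15+11=-4 d=3 *, r--
l=0 r=9: -15+6=-9 d=2 *, l++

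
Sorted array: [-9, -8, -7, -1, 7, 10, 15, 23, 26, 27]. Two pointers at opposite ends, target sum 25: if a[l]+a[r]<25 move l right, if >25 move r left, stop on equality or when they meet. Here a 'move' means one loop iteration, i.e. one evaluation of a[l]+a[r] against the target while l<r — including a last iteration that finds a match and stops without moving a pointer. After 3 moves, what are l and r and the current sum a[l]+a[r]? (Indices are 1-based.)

l=4, r=10, sum=26

[1,10] -9+27=18 <25 → l++
[2,10] -8+27=19 <25 → l++
[3,10] -7+27=20 <25 → l++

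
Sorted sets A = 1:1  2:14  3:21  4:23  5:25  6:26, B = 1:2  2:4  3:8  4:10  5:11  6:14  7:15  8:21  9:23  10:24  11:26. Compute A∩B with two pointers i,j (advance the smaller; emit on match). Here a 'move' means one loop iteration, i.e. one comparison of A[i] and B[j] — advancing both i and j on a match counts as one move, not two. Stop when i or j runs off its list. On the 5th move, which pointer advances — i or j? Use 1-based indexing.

j

[i=1,j=1] 1<2 → i++
[i=2,j=1] 14>2 → j++
[i=2,j=2] 14>4 → j++
[i=2,j=3] 14>8 → j++
[i=2,j=4] 14>10 → j++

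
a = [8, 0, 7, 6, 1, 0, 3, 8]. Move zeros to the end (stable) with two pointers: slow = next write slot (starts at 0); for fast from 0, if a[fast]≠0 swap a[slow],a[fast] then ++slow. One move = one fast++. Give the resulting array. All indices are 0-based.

(s=0,f=0) a[fast]=8≠0 swap→a[0]=8 → slow++,fast++
(s=1,f=1) a[fast]=0 → fast++
(s=1,f=2) a[fast]=7≠0 swap→a[1]=7 → slow++,fast++
(s=2,f=3) a[fast]=6≠0 swap→a[2]=6 → slow++,fast++
(s=3,f=4) a[fast]=1≠0 swap→a[3]=1 → slow++,fast++
(s=4,f=5) a[fast]=0 → fast++
(s=4,f=6) a[fast]=3≠0 swap→a[4]=3 → slow++,fast++
(s=5,f=7) a[fast]=8≠0 swap→a[5]=8 → slow++,fast++

[8, 7, 6, 1, 3, 8, 0, 0]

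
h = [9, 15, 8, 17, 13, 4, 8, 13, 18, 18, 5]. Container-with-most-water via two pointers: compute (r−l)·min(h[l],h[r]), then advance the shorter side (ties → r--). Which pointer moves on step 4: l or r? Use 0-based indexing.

l=0 r=10: min(9,5)*10=50 best=50 *, r--
l=0 r=9: min(9,18)*9=81 best=81 *, l++
l=1 r=9: min(15,18)*8=120 best=120 *, l++
l=2 r=9: min(8,18)*7=56 best=120, l++

l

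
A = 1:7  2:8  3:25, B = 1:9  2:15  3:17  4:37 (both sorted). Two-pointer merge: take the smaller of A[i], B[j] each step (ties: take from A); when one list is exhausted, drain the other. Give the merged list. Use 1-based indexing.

i=1 j=1: A[i]=7<=B[j]=9 take 7, i++
i=2 j=1: A[i]=8<=B[j]=9 take 8, i++
i=3 j=1: A[i]=25>B[j]=9 take 9, j++
i=3 j=2: A[i]=25>B[j]=15 take 15, j++
i=3 j=3: A[i]=25>B[j]=17 take 17, j++
i=3 j=4: A[i]=25<=B[j]=37 take 25, i++
i=4 j=4: A done, take B[j]=37, j++

[7, 8, 9, 15, 17, 25, 37]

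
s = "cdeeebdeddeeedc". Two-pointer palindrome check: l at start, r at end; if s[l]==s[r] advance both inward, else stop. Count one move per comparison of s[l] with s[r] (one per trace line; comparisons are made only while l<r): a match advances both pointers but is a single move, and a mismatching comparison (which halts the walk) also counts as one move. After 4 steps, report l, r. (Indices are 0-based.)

l=4, r=10

[0,14] 'c'=='c' → l++,r--
[1,13] 'd'=='d' → l++,r--
[2,12] 'e'=='e' → l++,r--
[3,11] 'e'=='e' → l++,r--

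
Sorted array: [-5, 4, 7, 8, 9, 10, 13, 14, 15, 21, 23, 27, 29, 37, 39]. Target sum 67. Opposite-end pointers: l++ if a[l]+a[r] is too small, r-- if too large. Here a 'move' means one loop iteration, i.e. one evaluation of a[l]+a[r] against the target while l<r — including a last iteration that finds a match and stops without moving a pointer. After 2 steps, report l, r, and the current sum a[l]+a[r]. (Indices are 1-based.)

l=3, r=15, sum=46

l=1 r=15: -5+39=34 <67, l++
l=2 r=15: 4+39=43 <67, l++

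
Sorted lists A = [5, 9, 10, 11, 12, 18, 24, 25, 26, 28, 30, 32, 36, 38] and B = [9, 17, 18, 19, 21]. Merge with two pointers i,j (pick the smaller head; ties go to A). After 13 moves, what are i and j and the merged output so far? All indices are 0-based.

i=0 j=0: A[i]=5<=B[j]=9 take 5, i++
i=1 j=0: A[i]=9<=B[j]=9 take 9, i++
i=2 j=0: A[i]=10>B[j]=9 take 9, j++
i=2 j=1: A[i]=10<=B[j]=17 take 10, i++
i=3 j=1: A[i]=11<=B[j]=17 take 11, i++
i=4 j=1: A[i]=12<=B[j]=17 take 12, i++
i=5 j=1: A[i]=18>B[j]=17 take 17, j++
i=5 j=2: A[i]=18<=B[j]=18 take 18, i++
i=6 j=2: A[i]=24>B[j]=18 take 18, j++
i=6 j=3: A[i]=24>B[j]=19 take 19, j++
i=6 j=4: A[i]=24>B[j]=21 take 21, j++
i=6 j=5: B done, take A[i]=24, i++
i=7 j=5: B done, take A[i]=25, i++

i=8, j=5, merged so far=[5, 9, 9, 10, 11, 12, 17, 18, 18, 19, 21, 24, 25]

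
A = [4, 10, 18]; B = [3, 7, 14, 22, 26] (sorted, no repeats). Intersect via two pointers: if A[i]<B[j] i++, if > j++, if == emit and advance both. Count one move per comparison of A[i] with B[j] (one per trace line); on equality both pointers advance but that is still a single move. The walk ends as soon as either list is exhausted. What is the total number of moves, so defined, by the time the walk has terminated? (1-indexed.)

6 moves

[i=1,j=1] 4>3 → j++
[i=1,j=2] 4<7 → i++
[i=2,j=2] 10>7 → j++
[i=2,j=3] 10<14 → i++
[i=3,j=3] 18>14 → j++
[i=3,j=4] 18<22 → i++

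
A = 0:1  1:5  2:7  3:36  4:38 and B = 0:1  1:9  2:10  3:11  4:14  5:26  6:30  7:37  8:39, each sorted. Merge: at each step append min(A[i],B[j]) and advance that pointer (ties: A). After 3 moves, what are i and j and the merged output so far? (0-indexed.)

i=0 j=0: A[i]=1<=B[j]=1 take 1, i++
i=1 j=0: A[i]=5>B[j]=1 take 1, j++
i=1 j=1: A[i]=5<=B[j]=9 take 5, i++

i=2, j=1, merged so far=[1, 1, 5]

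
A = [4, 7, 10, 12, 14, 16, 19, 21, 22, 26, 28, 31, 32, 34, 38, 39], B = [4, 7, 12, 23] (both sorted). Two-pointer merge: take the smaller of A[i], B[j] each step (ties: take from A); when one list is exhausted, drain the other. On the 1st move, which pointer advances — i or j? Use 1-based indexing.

i

i=1 j=1: A[i]=4<=B[j]=4 take 4, i++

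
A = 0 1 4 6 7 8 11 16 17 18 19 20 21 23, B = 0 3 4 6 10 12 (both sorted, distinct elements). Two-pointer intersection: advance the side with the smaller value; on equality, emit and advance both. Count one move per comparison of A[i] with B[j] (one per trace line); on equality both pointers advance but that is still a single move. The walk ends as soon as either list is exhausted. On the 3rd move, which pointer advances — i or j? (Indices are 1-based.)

j

[i=1,j=1] 0==0 emit → i++,j++
[i=2,j=2] 1<3 → i++
[i=3,j=2] 4>3 → j++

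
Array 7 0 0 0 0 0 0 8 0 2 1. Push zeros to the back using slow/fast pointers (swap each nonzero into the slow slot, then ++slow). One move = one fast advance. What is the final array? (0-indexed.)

(s=0,f=0) a[fast]=7≠0 swap→a[0]=7 → slow++,fast++
(s=1,f=1) a[fast]=0 → fast++
(s=1,f=2) a[fast]=0 → fast++
(s=1,f=3) a[fast]=0 → fast++
(s=1,f=4) a[fast]=0 → fast++
(s=1,f=5) a[fast]=0 → fast++
(s=1,f=6) a[fast]=0 → fast++
(s=1,f=7) a[fast]=8≠0 swap→a[1]=8 → slow++,fast++
(s=2,f=8) a[fast]=0 → fast++
(s=2,f=9) a[fast]=2≠0 swap→a[2]=2 → slow++,fast++
(s=3,f=10) a[fast]=1≠0 swap→a[3]=1 → slow++,fast++

[7, 8, 2, 1, 0, 0, 0, 0, 0, 0, 0]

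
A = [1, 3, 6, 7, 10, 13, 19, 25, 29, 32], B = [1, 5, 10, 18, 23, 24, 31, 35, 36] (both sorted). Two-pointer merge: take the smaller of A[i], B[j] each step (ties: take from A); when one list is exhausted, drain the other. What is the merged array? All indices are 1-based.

[1, 1, 3, 5, 6, 7, 10, 10, 13, 18, 19, 23, 24, 25, 29, 31, 32, 35, 36]

[i=1,j=1] A[i]=1<=B[j]=1 take 1 → i++
[i=2,j=1] A[i]=3>B[j]=1 take 1 → j++
[i=2,j=2] A[i]=3<=B[j]=5 take 3 → i++
[i=3,j=2] A[i]=6>B[j]=5 take 5 → j++
[i=3,j=3] A[i]=6<=B[j]=10 take 6 → i++
[i=4,j=3] A[i]=7<=B[j]=10 take 7 → i++
[i=5,j=3] A[i]=10<=B[j]=10 take 10 → i++
[i=6,j=3] A[i]=13>B[j]=10 take 10 → j++
[i=6,j=4] A[i]=13<=B[j]=18 take 13 → i++
[i=7,j=4] A[i]=19>B[j]=18 take 18 → j++
[i=7,j=5] A[i]=19<=B[j]=23 take 19 → i++
[i=8,j=5] A[i]=25>B[j]=23 take 23 → j++
[i=8,j=6] A[i]=25>B[j]=24 take 24 → j++
[i=8,j=7] A[i]=25<=B[j]=31 take 25 → i++
[i=9,j=7] A[i]=29<=B[j]=31 take 29 → i++
[i=10,j=7] A[i]=32>B[j]=31 take 31 → j++
[i=10,j=8] A[i]=32<=B[j]=35 take 32 → i++
[i=11,j=8] A done, take B[j]=35 → j++
[i=11,j=9] A done, take B[j]=36 → j++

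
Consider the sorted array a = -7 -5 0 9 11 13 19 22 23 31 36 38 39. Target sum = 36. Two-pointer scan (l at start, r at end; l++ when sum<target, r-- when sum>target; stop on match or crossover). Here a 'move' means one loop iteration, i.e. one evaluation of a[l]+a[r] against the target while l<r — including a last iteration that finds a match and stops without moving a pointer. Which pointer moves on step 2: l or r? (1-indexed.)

[1,13] -7+39=32 <36 → l++
[2,13] -5+39=34 <36 → l++

l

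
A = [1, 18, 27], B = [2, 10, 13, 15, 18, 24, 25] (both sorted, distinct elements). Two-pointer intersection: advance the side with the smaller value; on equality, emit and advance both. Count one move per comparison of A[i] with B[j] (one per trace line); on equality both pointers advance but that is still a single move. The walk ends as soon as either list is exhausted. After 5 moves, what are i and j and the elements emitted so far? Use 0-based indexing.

i=0 j=0: 1<2, i++
i=1 j=0: 18>2, j++
i=1 j=1: 18>10, j++
i=1 j=2: 18>13, j++
i=1 j=3: 18>15, j++

i=1, j=4, emitted=[]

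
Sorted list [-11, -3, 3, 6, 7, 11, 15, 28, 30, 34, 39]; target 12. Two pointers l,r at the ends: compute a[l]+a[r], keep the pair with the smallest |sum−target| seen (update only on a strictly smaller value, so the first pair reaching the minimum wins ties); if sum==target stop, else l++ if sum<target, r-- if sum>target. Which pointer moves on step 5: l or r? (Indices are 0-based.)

l

[0,10] -11+39=28 d=16 * → r--
[0,9] -11+34=23 d=11 * → r--
[0,8] -11+30=19 d=7 * → r--
[0,7] -11+28=17 d=5 * → r--
[0,6] -11+15=4 d=8 → l++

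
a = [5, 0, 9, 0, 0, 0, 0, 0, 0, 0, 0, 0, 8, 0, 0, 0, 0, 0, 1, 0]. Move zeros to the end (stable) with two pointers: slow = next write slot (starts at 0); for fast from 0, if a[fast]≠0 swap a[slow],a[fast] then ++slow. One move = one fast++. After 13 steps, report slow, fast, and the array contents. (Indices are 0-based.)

slow=3, fast=13, a=[5, 9, 8, 0, 0, 0, 0, 0, 0, 0, 0, 0, 0, 0, 0, 0, 0, 0, 1, 0]

(s=0,f=0) a[fast]=5≠0 swap→a[0]=5 → slow++,fast++
(s=1,f=1) a[fast]=0 → fast++
(s=1,f=2) a[fast]=9≠0 swap→a[1]=9 → slow++,fast++
(s=2,f=3) a[fast]=0 → fast++
(s=2,f=4) a[fast]=0 → fast++
(s=2,f=5) a[fast]=0 → fast++
(s=2,f=6) a[fast]=0 → fast++
(s=2,f=7) a[fast]=0 → fast++
(s=2,f=8) a[fast]=0 → fast++
(s=2,f=9) a[fast]=0 → fast++
(s=2,f=10) a[fast]=0 → fast++
(s=2,f=11) a[fast]=0 → fast++
(s=2,f=12) a[fast]=8≠0 swap→a[2]=8 → slow++,fast++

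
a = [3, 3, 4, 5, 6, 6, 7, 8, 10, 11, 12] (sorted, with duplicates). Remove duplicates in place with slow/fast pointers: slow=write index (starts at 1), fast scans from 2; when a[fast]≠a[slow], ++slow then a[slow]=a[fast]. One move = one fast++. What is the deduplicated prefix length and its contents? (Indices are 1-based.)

length 9; prefix = [3, 4, 5, 6, 7, 8, 10, 11, 12]

slow=1 fast=2: a[fast]=3=a[slow] dup, fast++
slow=1 fast=3: a[fast]=4≠a[slow]=3 write a[2]=4, slow++,fast++
slow=2 fast=4: a[fast]=5≠a[slow]=4 write a[3]=5, slow++,fast++
slow=3 fast=5: a[fast]=6≠a[slow]=5 write a[4]=6, slow++,fast++
slow=4 fast=6: a[fast]=6=a[slow] dup, fast++
slow=4 fast=7: a[fast]=7≠a[slow]=6 write a[5]=7, slow++,fast++
slow=5 fast=8: a[fast]=8≠a[slow]=7 write a[6]=8, slow++,fast++
slow=6 fast=9: a[fast]=10≠a[slow]=8 write a[7]=10, slow++,fast++
slow=7 fast=10: a[fast]=11≠a[slow]=10 write a[8]=11, slow++,fast++
slow=8 fast=11: a[fast]=12≠a[slow]=11 write a[9]=12, slow++,fast++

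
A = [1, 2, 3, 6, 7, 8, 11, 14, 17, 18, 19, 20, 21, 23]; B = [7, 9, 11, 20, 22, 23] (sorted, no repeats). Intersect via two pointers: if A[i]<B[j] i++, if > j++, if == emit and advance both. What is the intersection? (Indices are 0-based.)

intersection = [7, 11, 20, 23]

[i=0,j=0] 1<7 → i++
[i=1,j=0] 2<7 → i++
[i=2,j=0] 3<7 → i++
[i=3,j=0] 6<7 → i++
[i=4,j=0] 7==7 emit → i++,j++
[i=5,j=1] 8<9 → i++
[i=6,j=1] 11>9 → j++
[i=6,j=2] 11==11 emit → i++,j++
[i=7,j=3] 14<20 → i++
[i=8,j=3] 17<20 → i++
[i=9,j=3] 18<20 → i++
[i=10,j=3] 19<20 → i++
[i=11,j=3] 20==20 emit → i++,j++
[i=12,j=4] 21<22 → i++
[i=13,j=4] 23>22 → j++
[i=13,j=5] 23==23 emit → i++,j++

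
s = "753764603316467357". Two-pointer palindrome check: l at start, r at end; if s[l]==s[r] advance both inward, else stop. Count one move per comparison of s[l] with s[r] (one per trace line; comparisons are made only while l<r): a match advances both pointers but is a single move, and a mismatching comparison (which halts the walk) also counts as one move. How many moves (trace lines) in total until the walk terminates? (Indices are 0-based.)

8 moves

l=0 r=17: '7'=='7', l++,r--
l=1 r=16: '5'=='5', l++,r--
l=2 r=15: '3'=='3', l++,r--
l=3 r=14: '7'=='7', l++,r--
l=4 r=13: '6'=='6', l++,r--
l=5 r=12: '4'=='4', l++,r--
l=6 r=11: '6'=='6', l++,r--
l=7 r=10: '0'!='1', stop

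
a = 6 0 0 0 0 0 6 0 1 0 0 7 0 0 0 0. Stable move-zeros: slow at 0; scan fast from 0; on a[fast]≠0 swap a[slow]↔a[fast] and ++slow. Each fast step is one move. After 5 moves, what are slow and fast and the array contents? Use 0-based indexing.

slow=0 fast=0: a[fast]=6≠0 swap→a[0]=6, slow++,fast++
slow=1 fast=1: a[fast]=0, fast++
slow=1 fast=2: a[fast]=0, fast++
slow=1 fast=3: a[fast]=0, fast++
slow=1 fast=4: a[fast]=0, fast++

slow=1, fast=5, a=[6, 0, 0, 0, 0, 0, 6, 0, 1, 0, 0, 7, 0, 0, 0, 0]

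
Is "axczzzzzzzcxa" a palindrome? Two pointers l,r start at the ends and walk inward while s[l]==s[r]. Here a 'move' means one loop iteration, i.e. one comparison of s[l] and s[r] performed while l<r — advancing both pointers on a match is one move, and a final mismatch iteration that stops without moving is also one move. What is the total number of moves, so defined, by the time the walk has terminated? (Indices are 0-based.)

6 moves

l=0 r=12: 'a'=='a', l++,r--
l=1 r=11: 'x'=='x', l++,r--
l=2 r=10: 'c'=='c', l++,r--
l=3 r=9: 'z'=='z', l++,r--
l=4 r=8: 'z'=='z', l++,r--
l=5 r=7: 'z'=='z', l++,r--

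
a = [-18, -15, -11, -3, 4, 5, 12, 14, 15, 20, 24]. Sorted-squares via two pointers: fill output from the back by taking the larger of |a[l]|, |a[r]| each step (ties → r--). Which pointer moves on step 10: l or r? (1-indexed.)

r

l=1 r=11: |-18|<=|24| out[11]=576, r--
l=1 r=10: |-18|<=|20| out[10]=400, r--
l=1 r=9: |-18|>|15| out[9]=324, l++
l=2 r=9: |-15|<=|15| out[8]=225, r--
l=2 r=8: |-15|>|14| out[7]=225, l++
l=3 r=8: |-11|<=|14| out[6]=196, r--
l=3 r=7: |-11|<=|12| out[5]=144, r--
l=3 r=6: |-11|>|5| out[4]=121, l++
l=4 r=6: |-3|<=|5| out[3]=25, r--
l=4 r=5: |-3|<=|4| out[2]=16, r--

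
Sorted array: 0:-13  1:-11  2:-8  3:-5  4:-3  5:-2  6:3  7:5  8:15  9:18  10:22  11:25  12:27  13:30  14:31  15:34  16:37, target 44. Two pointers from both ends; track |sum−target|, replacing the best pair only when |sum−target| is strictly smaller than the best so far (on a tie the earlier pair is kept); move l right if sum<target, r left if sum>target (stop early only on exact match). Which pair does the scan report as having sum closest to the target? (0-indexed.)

pair (15, 30) with sum 45 (|Δ|=1)

[0,16] -13+37=24 d=20 * → l++
[1,16] -11+37=26 d=18 * → l++
[2,16] -8+37=29 d=15 * → l++
[3,16] -5+37=32 d=12 * → l++
[4,16] -3+37=34 d=10 * → l++
[5,16] -2+37=35 d=9 * → l++
[6,16] 3+37=40 d=4 * → l++
[7,16] 5+37=42 d=2 * → l++
[8,16] 15+37=52 d=8 → r--
[8,15] 15+34=49 d=5 → r--
[8,14] 15+31=46 d=2 → r--
[8,13] 15+30=45 d=1 * → r--
[8,12] 15+27=42 d=2 → l++
[9,12] 18+27=45 d=1 → r--
[9,11] 18+25=43 d=1 → l++
[10,11] 22+25=47 d=3 → r--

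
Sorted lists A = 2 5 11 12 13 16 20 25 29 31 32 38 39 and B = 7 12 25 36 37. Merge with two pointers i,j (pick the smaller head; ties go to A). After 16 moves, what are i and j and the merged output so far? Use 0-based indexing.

i=11, j=5, merged so far=[2, 5, 7, 11, 12, 12, 13, 16, 20, 25, 25, 29, 31, 32, 36, 37]

[i=0,j=0] A[i]=2<=B[j]=7 take 2 → i++
[i=1,j=0] A[i]=5<=B[j]=7 take 5 → i++
[i=2,j=0] A[i]=11>B[j]=7 take 7 → j++
[i=2,j=1] A[i]=11<=B[j]=12 take 11 → i++
[i=3,j=1] A[i]=12<=B[j]=12 take 12 → i++
[i=4,j=1] A[i]=13>B[j]=12 take 12 → j++
[i=4,j=2] A[i]=13<=B[j]=25 take 13 → i++
[i=5,j=2] A[i]=16<=B[j]=25 take 16 → i++
[i=6,j=2] A[i]=20<=B[j]=25 take 20 → i++
[i=7,j=2] A[i]=25<=B[j]=25 take 25 → i++
[i=8,j=2] A[i]=29>B[j]=25 take 25 → j++
[i=8,j=3] A[i]=29<=B[j]=36 take 29 → i++
[i=9,j=3] A[i]=31<=B[j]=36 take 31 → i++
[i=10,j=3] A[i]=32<=B[j]=36 take 32 → i++
[i=11,j=3] A[i]=38>B[j]=36 take 36 → j++
[i=11,j=4] A[i]=38>B[j]=37 take 37 → j++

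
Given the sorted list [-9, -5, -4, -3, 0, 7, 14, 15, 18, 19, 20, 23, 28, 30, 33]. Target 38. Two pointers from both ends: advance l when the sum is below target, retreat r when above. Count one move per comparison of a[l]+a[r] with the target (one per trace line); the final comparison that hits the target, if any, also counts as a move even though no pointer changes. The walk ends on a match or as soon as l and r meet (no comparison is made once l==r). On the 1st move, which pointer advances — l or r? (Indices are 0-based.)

l

l=0 r=14: -9+33=24 <38, l++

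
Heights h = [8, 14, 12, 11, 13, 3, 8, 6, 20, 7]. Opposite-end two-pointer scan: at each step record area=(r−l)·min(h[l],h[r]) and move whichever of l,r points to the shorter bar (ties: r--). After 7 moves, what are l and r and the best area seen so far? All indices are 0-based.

l=6, r=8, best area=98

[0,9] min(8,7)*9=63 best=63 * → r--
[0,8] min(8,20)*8=64 best=64 * → l++
[1,8] min(14,20)*7=98 best=98 * → l++
[2,8] min(12,20)*6=72 best=98 → l++
[3,8] min(11,20)*5=55 best=98 → l++
[4,8] min(13,20)*4=52 best=98 → l++
[5,8] min(3,20)*3=9 best=98 → l++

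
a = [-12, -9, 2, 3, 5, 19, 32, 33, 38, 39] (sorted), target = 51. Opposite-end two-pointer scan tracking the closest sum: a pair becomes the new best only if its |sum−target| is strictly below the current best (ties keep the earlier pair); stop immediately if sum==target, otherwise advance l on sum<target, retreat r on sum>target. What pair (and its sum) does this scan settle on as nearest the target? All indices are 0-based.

[0,9] -12+39=27 d=24 * → l++
[1,9] -9+39=30 d=21 * → l++
[2,9] 2+39=41 d=10 * → l++
[3,9] 3+39=42 d=9 * → l++
[4,9] 5+39=44 d=7 * → l++
[5,9] 19+39=58 d=7 → r--
[5,8] 19+38=57 d=6 * → r--
[5,7] 19+33=52 d=1 * → r--
[5,6] 19+32=51 d=0 * → stop

pair (19, 32) with sum 51 (|Δ|=0)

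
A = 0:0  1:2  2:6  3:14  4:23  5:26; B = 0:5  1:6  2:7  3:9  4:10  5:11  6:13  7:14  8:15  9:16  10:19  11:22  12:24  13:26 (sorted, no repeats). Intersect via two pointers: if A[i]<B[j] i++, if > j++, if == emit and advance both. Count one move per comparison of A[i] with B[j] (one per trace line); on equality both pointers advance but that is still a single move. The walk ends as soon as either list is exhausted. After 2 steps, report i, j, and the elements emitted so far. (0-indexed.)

[i=0,j=0] 0<5 → i++
[i=1,j=0] 2<5 → i++

i=2, j=0, emitted=[]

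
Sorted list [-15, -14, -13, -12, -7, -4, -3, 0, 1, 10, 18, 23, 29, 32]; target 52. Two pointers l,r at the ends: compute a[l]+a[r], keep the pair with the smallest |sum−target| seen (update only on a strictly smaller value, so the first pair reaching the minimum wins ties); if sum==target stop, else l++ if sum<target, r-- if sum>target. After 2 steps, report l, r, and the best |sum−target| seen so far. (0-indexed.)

l=2, r=13, best |Δ|=34

l=0 r=13: -15+32=17 d=35 *, l++
l=1 r=13: -14+32=18 d=34 *, l++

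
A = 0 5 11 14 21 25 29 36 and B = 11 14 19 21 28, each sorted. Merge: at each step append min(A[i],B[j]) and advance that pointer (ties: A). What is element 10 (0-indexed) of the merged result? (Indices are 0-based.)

[i=0,j=0] A[i]=0<=B[j]=11 take 0 → i++
[i=1,j=0] A[i]=5<=B[j]=11 take 5 → i++
[i=2,j=0] A[i]=11<=B[j]=11 take 11 → i++
[i=3,j=0] A[i]=14>B[j]=11 take 11 → j++
[i=3,j=1] A[i]=14<=B[j]=14 take 14 → i++
[i=4,j=1] A[i]=21>B[j]=14 take 14 → j++
[i=4,j=2] A[i]=21>B[j]=19 take 19 → j++
[i=4,j=3] A[i]=21<=B[j]=21 take 21 → i++
[i=5,j=3] A[i]=25>B[j]=21 take 21 → j++
[i=5,j=4] A[i]=25<=B[j]=28 take 25 → i++
[i=6,j=4] A[i]=29>B[j]=28 take 28 → j++
[i=6,j=5] B done, take A[i]=29 → i++
[i=7,j=5] B done, take A[i]=36 → i++

merged[10] = 28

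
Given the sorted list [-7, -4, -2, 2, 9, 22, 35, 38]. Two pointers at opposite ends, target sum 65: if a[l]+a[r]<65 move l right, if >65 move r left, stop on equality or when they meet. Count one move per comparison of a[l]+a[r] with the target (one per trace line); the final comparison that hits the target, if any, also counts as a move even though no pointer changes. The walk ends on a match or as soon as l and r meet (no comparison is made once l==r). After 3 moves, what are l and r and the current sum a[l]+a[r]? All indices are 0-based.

l=0 r=7: -7+38=31 <65, l++
l=1 r=7: -4+38=34 <65, l++
l=2 r=7: -2+38=36 <65, l++

l=3, r=7, sum=40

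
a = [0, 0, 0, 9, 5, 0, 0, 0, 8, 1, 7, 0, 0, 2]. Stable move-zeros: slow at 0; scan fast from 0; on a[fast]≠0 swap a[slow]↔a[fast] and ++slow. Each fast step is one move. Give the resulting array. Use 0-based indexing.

[9, 5, 8, 1, 7, 2, 0, 0, 0, 0, 0, 0, 0, 0]

slow=0 fast=0: a[fast]=0, fast++
slow=0 fast=1: a[fast]=0, fast++
slow=0 fast=2: a[fast]=0, fast++
slow=0 fast=3: a[fast]=9≠0 swap→a[0]=9, slow++,fast++
slow=1 fast=4: a[fast]=5≠0 swap→a[1]=5, slow++,fast++
slow=2 fast=5: a[fast]=0, fast++
slow=2 fast=6: a[fast]=0, fast++
slow=2 fast=7: a[fast]=0, fast++
slow=2 fast=8: a[fast]=8≠0 swap→a[2]=8, slow++,fast++
slow=3 fast=9: a[fast]=1≠0 swap→a[3]=1, slow++,fast++
slow=4 fast=10: a[fast]=7≠0 swap→a[4]=7, slow++,fast++
slow=5 fast=11: a[fast]=0, fast++
slow=5 fast=12: a[fast]=0, fast++
slow=5 fast=13: a[fast]=2≠0 swap→a[5]=2, slow++,fast++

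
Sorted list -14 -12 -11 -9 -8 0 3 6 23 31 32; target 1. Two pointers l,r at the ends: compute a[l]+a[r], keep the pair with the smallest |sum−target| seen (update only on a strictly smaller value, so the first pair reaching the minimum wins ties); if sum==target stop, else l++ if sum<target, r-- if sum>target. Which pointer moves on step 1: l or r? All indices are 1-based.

l=1 r=11: -14+32=18 d=17 *, r--

r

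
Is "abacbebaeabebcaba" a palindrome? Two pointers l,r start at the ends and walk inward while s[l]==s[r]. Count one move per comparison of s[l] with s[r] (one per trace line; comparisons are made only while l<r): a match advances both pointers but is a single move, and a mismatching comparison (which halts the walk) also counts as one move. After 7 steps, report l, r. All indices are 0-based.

l=7, r=9

[0,16] 'a'=='a' → l++,r--
[1,15] 'b'=='b' → l++,r--
[2,14] 'a'=='a' → l++,r--
[3,13] 'c'=='c' → l++,r--
[4,12] 'b'=='b' → l++,r--
[5,11] 'e'=='e' → l++,r--
[6,10] 'b'=='b' → l++,r--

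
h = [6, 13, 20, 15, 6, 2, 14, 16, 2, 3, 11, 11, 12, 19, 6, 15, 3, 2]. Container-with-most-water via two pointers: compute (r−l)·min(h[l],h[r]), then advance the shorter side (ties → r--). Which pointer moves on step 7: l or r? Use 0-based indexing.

r

[0,17] min(6,2)*17=34 best=34 * → r--
[0,16] min(6,3)*16=48 best=48 * → r--
[0,15] min(6,15)*15=90 best=90 * → l++
[1,15] min(13,15)*14=182 best=182 * → l++
[2,15] min(20,15)*13=195 best=195 * → r--
[2,14] min(20,6)*12=72 best=195 → r--
[2,13] min(20,19)*11=209 best=209 * → r--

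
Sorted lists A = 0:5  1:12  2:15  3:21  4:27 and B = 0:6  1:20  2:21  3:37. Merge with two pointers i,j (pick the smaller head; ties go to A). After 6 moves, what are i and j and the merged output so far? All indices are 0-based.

i=4, j=2, merged so far=[5, 6, 12, 15, 20, 21]

[i=0,j=0] A[i]=5<=B[j]=6 take 5 → i++
[i=1,j=0] A[i]=12>B[j]=6 take 6 → j++
[i=1,j=1] A[i]=12<=B[j]=20 take 12 → i++
[i=2,j=1] A[i]=15<=B[j]=20 take 15 → i++
[i=3,j=1] A[i]=21>B[j]=20 take 20 → j++
[i=3,j=2] A[i]=21<=B[j]=21 take 21 → i++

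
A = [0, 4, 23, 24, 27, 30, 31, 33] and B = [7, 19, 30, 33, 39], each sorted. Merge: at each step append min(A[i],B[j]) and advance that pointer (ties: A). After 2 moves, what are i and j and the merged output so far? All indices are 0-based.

i=0 j=0: A[i]=0<=B[j]=7 take 0, i++
i=1 j=0: A[i]=4<=B[j]=7 take 4, i++

i=2, j=0, merged so far=[0, 4]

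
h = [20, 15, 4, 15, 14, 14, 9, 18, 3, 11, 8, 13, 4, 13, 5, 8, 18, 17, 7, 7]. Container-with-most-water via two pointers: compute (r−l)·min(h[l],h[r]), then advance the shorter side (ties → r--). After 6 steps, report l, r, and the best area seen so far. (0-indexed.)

[0,19] min(20,7)*19=133 best=133 * → r--
[0,18] min(20,7)*18=126 best=133 → r--
[0,17] min(20,17)*17=289 best=289 * → r--
[0,16] min(20,18)*16=288 best=289 → r--
[0,15] min(20,8)*15=120 best=289 → r--
[0,14] min(20,5)*14=70 best=289 → r--

l=0, r=13, best area=289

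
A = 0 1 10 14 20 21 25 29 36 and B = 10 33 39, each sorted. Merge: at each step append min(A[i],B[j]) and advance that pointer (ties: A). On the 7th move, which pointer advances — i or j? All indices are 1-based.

i=1 j=1: A[i]=0<=B[j]=10 take 0, i++
i=2 j=1: A[i]=1<=B[j]=10 take 1, i++
i=3 j=1: A[i]=10<=B[j]=10 take 10, i++
i=4 j=1: A[i]=14>B[j]=10 take 10, j++
i=4 j=2: A[i]=14<=B[j]=33 take 14, i++
i=5 j=2: A[i]=20<=B[j]=33 take 20, i++
i=6 j=2: A[i]=21<=B[j]=33 take 21, i++

i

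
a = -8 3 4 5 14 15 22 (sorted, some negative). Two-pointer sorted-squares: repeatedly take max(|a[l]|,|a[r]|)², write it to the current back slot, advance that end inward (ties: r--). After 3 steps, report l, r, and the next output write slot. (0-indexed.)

l=0 r=6: |-8|<=|22| out[6]=484, r--
l=0 r=5: |-8|<=|15| out[5]=225, r--
l=0 r=4: |-8|<=|14| out[4]=196, r--

l=0, r=3, next write slot=3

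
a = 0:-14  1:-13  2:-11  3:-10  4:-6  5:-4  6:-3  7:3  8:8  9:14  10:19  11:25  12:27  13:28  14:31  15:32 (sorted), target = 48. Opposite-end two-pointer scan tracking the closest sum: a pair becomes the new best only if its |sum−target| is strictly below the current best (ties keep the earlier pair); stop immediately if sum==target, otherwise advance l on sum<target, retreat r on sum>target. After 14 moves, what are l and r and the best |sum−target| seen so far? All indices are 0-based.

l=0 r=15: -14+32=18 d=30 *, l++
l=1 r=15: -13+32=19 d=29 *, l++
l=2 r=15: -11+32=21 d=27 *, l++
l=3 r=15: -10+32=22 d=26 *, l++
l=4 r=15: -6+32=26 d=22 *, l++
l=5 r=15: -4+32=28 d=20 *, l++
l=6 r=15: -3+32=29 d=19 *, l++
l=7 r=15: 3+32=35 d=13 *, l++
l=8 r=15: 8+32=40 d=8 *, l++
l=9 r=15: 14+32=46 d=2 *, l++
l=10 r=15: 19+32=51 d=3, r--
l=10 r=14: 19+31=50 d=2, r--
l=10 r=13: 19+28=47 d=1 *, l++
l=11 r=13: 25+28=53 d=5, r--

l=11, r=12, best |Δ|=1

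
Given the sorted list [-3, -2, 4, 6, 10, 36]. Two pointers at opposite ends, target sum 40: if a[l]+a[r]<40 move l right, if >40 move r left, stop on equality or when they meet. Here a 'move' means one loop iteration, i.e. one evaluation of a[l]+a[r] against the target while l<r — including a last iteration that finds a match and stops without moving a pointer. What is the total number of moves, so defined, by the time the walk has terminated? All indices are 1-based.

3 moves

l=1 r=6: -3+36=33 <40, l++
l=2 r=6: -2+36=34 <40, l++
l=3 r=6: 4+36=40, found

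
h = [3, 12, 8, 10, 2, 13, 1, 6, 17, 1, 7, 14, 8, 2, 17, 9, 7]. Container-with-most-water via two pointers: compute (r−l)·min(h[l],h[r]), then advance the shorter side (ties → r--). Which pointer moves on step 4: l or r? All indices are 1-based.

l

[1,17] min(3,7)*16=48 best=48 * → l++
[2,17] min(12,7)*15=105 best=105 * → r--
[2,16] min(12,9)*14=126 best=126 * → r--
[2,15] min(12,17)*13=156 best=156 * → l++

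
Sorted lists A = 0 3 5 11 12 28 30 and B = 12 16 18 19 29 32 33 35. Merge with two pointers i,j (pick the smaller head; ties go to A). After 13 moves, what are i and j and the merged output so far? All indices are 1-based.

i=8, j=7, merged so far=[0, 3, 5, 11, 12, 12, 16, 18, 19, 28, 29, 30, 32]

i=1 j=1: A[i]=0<=B[j]=12 take 0, i++
i=2 j=1: A[i]=3<=B[j]=12 take 3, i++
i=3 j=1: A[i]=5<=B[j]=12 take 5, i++
i=4 j=1: A[i]=11<=B[j]=12 take 11, i++
i=5 j=1: A[i]=12<=B[j]=12 take 12, i++
i=6 j=1: A[i]=28>B[j]=12 take 12, j++
i=6 j=2: A[i]=28>B[j]=16 take 16, j++
i=6 j=3: A[i]=28>B[j]=18 take 18, j++
i=6 j=4: A[i]=28>B[j]=19 take 19, j++
i=6 j=5: A[i]=28<=B[j]=29 take 28, i++
i=7 j=5: A[i]=30>B[j]=29 take 29, j++
i=7 j=6: A[i]=30<=B[j]=32 take 30, i++
i=8 j=6: A done, take B[j]=32, j++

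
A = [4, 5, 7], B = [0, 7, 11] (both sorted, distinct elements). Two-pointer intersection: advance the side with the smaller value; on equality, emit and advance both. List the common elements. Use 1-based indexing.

[i=1,j=1] 4>0 → j++
[i=1,j=2] 4<7 → i++
[i=2,j=2] 5<7 → i++
[i=3,j=2] 7==7 emit → i++,j++

intersection = [7]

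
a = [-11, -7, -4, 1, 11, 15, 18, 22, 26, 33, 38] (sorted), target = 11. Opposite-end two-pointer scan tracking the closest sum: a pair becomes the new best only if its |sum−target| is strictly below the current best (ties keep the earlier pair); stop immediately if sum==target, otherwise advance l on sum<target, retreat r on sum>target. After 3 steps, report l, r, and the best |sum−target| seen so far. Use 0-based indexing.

l=0, r=7, best |Δ|=4

[0,10] -11+38=27 d=16 * → r--
[0,9] -11+33=22 d=11 * → r--
[0,8] -11+26=15 d=4 * → r--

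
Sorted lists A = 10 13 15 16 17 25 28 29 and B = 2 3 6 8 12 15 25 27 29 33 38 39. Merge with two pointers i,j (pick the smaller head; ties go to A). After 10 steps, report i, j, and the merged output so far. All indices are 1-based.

i=5, j=7, merged so far=[2, 3, 6, 8, 10, 12, 13, 15, 15, 16]

[i=1,j=1] A[i]=10>B[j]=2 take 2 → j++
[i=1,j=2] A[i]=10>B[j]=3 take 3 → j++
[i=1,j=3] A[i]=10>B[j]=6 take 6 → j++
[i=1,j=4] A[i]=10>B[j]=8 take 8 → j++
[i=1,j=5] A[i]=10<=B[j]=12 take 10 → i++
[i=2,j=5] A[i]=13>B[j]=12 take 12 → j++
[i=2,j=6] A[i]=13<=B[j]=15 take 13 → i++
[i=3,j=6] A[i]=15<=B[j]=15 take 15 → i++
[i=4,j=6] A[i]=16>B[j]=15 take 15 → j++
[i=4,j=7] A[i]=16<=B[j]=25 take 16 → i++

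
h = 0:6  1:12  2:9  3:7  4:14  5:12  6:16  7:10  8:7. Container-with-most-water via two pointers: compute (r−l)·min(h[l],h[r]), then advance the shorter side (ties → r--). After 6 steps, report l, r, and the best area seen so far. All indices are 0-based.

l=4, r=6, best area=60

l=0 r=8: min(6,7)*8=48 best=48 *, l++
l=1 r=8: min(12,7)*7=49 best=49 *, r--
l=1 r=7: min(12,10)*6=60 best=60 *, r--
l=1 r=6: min(12,16)*5=60 best=60, l++
l=2 r=6: min(9,16)*4=36 best=60, l++
l=3 r=6: min(7,16)*3=21 best=60, l++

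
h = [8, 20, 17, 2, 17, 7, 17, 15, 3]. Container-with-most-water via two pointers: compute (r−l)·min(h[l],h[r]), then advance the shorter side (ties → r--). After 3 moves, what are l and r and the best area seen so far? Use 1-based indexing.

l=1 r=9: min(8,3)*8=24 best=24 *, r--
l=1 r=8: min(8,15)*7=56 best=56 *, l++
l=2 r=8: min(20,15)*6=90 best=90 *, r--

l=2, r=7, best area=90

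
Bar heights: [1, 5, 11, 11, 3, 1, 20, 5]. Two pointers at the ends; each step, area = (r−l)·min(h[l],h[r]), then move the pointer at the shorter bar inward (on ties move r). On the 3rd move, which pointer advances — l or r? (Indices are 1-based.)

l

l=1 r=8: min(1,5)*7=7 best=7 *, l++
l=2 r=8: min(5,5)*6=30 best=30 *, r--
l=2 r=7: min(5,20)*5=25 best=30, l++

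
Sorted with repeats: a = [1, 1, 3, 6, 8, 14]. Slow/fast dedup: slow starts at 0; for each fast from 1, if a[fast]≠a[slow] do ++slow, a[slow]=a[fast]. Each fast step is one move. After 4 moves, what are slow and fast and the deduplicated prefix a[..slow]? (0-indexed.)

slow=3, fast=5, prefix=[1, 3, 6, 8]

(s=0,f=1) a[fast]=1=a[slow] dup → fast++
(s=0,f=2) a[fast]=3≠a[slow]=1 write a[1]=3 → slow++,fast++
(s=1,f=3) a[fast]=6≠a[slow]=3 write a[2]=6 → slow++,fast++
(s=2,f=4) a[fast]=8≠a[slow]=6 write a[3]=8 → slow++,fast++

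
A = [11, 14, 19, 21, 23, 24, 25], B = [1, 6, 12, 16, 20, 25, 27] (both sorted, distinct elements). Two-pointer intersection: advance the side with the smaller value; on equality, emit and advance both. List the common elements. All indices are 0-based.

intersection = [25]

i=0 j=0: 11>1, j++
i=0 j=1: 11>6, j++
i=0 j=2: 11<12, i++
i=1 j=2: 14>12, j++
i=1 j=3: 14<16, i++
i=2 j=3: 19>16, j++
i=2 j=4: 19<20, i++
i=3 j=4: 21>20, j++
i=3 j=5: 21<25, i++
i=4 j=5: 23<25, i++
i=5 j=5: 24<25, i++
i=6 j=5: 25==25 emit, i++,j++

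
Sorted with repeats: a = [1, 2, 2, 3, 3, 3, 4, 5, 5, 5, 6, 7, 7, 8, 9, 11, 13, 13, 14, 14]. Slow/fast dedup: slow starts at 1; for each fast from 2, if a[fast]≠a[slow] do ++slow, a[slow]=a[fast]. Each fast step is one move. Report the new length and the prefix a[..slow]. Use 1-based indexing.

length 12; prefix = [1, 2, 3, 4, 5, 6, 7, 8, 9, 11, 13, 14]

slow=1 fast=2: a[fast]=2≠a[slow]=1 write a[2]=2, slow++,fast++
slow=2 fast=3: a[fast]=2=a[slow] dup, fast++
slow=2 fast=4: a[fast]=3≠a[slow]=2 write a[3]=3, slow++,fast++
slow=3 fast=5: a[fast]=3=a[slow] dup, fast++
slow=3 fast=6: a[fast]=3=a[slow] dup, fast++
slow=3 fast=7: a[fast]=4≠a[slow]=3 write a[4]=4, slow++,fast++
slow=4 fast=8: a[fast]=5≠a[slow]=4 write a[5]=5, slow++,fast++
slow=5 fast=9: a[fast]=5=a[slow] dup, fast++
slow=5 fast=10: a[fast]=5=a[slow] dup, fast++
slow=5 fast=11: a[fast]=6≠a[slow]=5 write a[6]=6, slow++,fast++
slow=6 fast=12: a[fast]=7≠a[slow]=6 write a[7]=7, slow++,fast++
slow=7 fast=13: a[fast]=7=a[slow] dup, fast++
slow=7 fast=14: a[fast]=8≠a[slow]=7 write a[8]=8, slow++,fast++
slow=8 fast=15: a[fast]=9≠a[slow]=8 write a[9]=9, slow++,fast++
slow=9 fast=16: a[fast]=11≠a[slow]=9 write a[10]=11, slow++,fast++
slow=10 fast=17: a[fast]=13≠a[slow]=11 write a[11]=13, slow++,fast++
slow=11 fast=18: a[fast]=13=a[slow] dup, fast++
slow=11 fast=19: a[fast]=14≠a[slow]=13 write a[12]=14, slow++,fast++
slow=12 fast=20: a[fast]=14=a[slow] dup, fast++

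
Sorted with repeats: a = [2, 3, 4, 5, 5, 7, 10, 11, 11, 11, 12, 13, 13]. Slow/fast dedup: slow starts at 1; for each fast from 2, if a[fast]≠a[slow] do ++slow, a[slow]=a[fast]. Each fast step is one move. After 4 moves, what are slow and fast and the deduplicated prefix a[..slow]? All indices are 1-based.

slow=4, fast=6, prefix=[2, 3, 4, 5]

slow=1 fast=2: a[fast]=3≠a[slow]=2 write a[2]=3, slow++,fast++
slow=2 fast=3: a[fast]=4≠a[slow]=3 write a[3]=4, slow++,fast++
slow=3 fast=4: a[fast]=5≠a[slow]=4 write a[4]=5, slow++,fast++
slow=4 fast=5: a[fast]=5=a[slow] dup, fast++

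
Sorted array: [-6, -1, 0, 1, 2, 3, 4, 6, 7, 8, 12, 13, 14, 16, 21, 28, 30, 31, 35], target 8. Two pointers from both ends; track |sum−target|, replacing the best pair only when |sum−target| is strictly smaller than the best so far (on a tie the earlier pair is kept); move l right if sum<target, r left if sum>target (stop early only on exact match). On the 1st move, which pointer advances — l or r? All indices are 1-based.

l=1 r=19: -6+35=29 d=21 *, r--

r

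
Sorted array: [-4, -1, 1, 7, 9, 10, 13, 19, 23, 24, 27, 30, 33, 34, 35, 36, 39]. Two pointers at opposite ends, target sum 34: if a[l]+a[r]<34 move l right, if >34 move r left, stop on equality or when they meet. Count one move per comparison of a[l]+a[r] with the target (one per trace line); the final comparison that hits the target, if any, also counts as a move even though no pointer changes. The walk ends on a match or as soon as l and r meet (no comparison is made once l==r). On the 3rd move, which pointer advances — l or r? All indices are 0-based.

r

l=0 r=16: -4+39=35 >34, r--
l=0 r=15: -4+36=32 <34, l++
l=1 r=15: -1+36=35 >34, r--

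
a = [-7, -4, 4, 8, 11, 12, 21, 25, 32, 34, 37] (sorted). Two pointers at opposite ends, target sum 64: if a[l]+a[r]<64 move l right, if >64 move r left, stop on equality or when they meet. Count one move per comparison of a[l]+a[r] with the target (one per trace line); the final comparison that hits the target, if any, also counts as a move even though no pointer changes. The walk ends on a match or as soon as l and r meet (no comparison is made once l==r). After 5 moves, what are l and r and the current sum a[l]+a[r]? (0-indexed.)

l=5, r=10, sum=49

l=0 r=10: -7+37=30 <64, l++
l=1 r=10: -4+37=33 <64, l++
l=2 r=10: 4+37=41 <64, l++
l=3 r=10: 8+37=45 <64, l++
l=4 r=10: 11+37=48 <64, l++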